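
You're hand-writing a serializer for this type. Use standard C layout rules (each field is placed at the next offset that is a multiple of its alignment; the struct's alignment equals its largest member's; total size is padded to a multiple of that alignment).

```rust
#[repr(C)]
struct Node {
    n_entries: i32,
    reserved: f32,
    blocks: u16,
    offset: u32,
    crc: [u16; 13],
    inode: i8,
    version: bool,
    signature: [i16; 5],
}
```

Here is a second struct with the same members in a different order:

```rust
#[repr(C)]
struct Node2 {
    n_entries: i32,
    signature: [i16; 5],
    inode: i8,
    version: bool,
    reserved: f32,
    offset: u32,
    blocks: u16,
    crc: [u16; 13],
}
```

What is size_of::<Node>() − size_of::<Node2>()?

n_entries at 0 (size 4, align 4) → ends 4
reserved at 4 (size 4, align 4) → ends 8
blocks at 8 (size 2, align 2) → ends 10
pad 2 to align 4 for offset
offset at 12 (size 4, align 4) → ends 16
crc at 16 (size 26, align 2) → ends 42
inode at 42 (size 1, align 1) → ends 43
version at 43 (size 1, align 1) → ends 44
signature at 44 (size 10, align 2) → ends 54
tail pad 2 to reach multiple of 4
total 56 bytes, alignment 4
— Node2 —
n_entries at 0 (size 4, align 4) → ends 4
signature at 4 (size 10, align 2) → ends 14
inode at 14 (size 1, align 1) → ends 15
version at 15 (size 1, align 1) → ends 16
reserved at 16 (size 4, align 4) → ends 20
offset at 20 (size 4, align 4) → ends 24
blocks at 24 (size 2, align 2) → ends 26
crc at 26 (size 26, align 2) → ends 52
total 52 bytes, alignment 4
56 − 52 = 4

4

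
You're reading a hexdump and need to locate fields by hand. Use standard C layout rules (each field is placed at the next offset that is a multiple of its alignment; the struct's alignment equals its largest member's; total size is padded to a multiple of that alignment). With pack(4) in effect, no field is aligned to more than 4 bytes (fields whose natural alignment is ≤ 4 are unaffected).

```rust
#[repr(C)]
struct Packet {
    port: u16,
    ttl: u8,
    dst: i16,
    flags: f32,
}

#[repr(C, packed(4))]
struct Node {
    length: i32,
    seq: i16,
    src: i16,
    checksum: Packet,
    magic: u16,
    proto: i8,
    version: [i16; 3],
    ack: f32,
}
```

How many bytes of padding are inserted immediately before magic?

0

Packet: @0: port [2B, align 2] → 2; @2: ttl [1B, align 1] → 3; +1 pad (align 2); @4: dst [2B, align 2] → 6; +2 pad (align 4); @8: flags [4B, align 4] → 12; size 12, align 4
@0: length [4B, align 4] → 4
@4: seq [2B, align 2] → 6
@6: src [2B, align 2] → 8
@8: checksum [12B, align 4] → 20
@20: magic [2B, align 2] → 22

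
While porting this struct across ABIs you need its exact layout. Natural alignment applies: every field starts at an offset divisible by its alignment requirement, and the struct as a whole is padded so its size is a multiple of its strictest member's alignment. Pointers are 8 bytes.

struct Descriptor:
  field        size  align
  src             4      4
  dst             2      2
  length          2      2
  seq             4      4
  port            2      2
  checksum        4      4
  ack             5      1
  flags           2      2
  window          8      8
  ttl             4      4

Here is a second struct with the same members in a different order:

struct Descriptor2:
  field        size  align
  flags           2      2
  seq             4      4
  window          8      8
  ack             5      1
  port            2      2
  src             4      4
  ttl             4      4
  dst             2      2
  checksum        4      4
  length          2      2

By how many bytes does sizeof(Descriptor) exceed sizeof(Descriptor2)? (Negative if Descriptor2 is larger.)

0

src at 0 (size 4, align 4) → ends 4
dst at 4 (size 2, align 2) → ends 6
length at 6 (size 2, align 2) → ends 8
seq at 8 (size 4, align 4) → ends 12
port at 12 (size 2, align 2) → ends 14
pad 2 to align 4 for checksum
checksum at 16 (size 4, align 4) → ends 20
ack at 20 (size 5, align 1) → ends 25
pad 1 to align 2 for flags
flags at 26 (size 2, align 2) → ends 28
pad 4 to align 8 for window
window at 32 (size 8, align 8) → ends 40
ttl at 40 (size 4, align 4) → ends 44
tail pad 4 to reach multiple of 8
total 48 bytes, alignment 8
— Descriptor2 —
flags at 0 (size 2, align 2) → ends 2
pad 2 to align 4 for seq
seq at 4 (size 4, align 4) → ends 8
window at 8 (size 8, align 8) → ends 16
ack at 16 (size 5, align 1) → ends 21
pad 1 to align 2 for port
port at 22 (size 2, align 2) → ends 24
src at 24 (size 4, align 4) → ends 28
ttl at 28 (size 4, align 4) → ends 32
dst at 32 (size 2, align 2) → ends 34
pad 2 to align 4 for checksum
checksum at 36 (size 4, align 4) → ends 40
length at 40 (size 2, align 2) → ends 42
tail pad 6 to reach multiple of 8
total 48 bytes, alignment 8
48 − 48 = 0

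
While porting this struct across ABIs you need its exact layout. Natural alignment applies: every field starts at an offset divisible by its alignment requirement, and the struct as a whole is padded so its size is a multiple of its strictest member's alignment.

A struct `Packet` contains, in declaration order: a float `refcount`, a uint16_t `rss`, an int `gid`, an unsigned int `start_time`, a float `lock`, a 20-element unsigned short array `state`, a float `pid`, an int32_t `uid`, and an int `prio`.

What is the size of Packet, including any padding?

0..4  refcount  (4B, 4-aligned)
4..6  rss  (2B, 2-aligned)
6..8  -- padding (2B)
8..12  gid  (4B, 4-aligned)
12..16  start_time  (4B, 4-aligned)
16..20  lock  (4B, 4-aligned)
20..60  state  (40B, 2-aligned)
60..64  pid  (4B, 4-aligned)
64..68  uid  (4B, 4-aligned)
68..72  prio  (4B, 4-aligned)
sizeof = 72, alignof = 4

72 bytes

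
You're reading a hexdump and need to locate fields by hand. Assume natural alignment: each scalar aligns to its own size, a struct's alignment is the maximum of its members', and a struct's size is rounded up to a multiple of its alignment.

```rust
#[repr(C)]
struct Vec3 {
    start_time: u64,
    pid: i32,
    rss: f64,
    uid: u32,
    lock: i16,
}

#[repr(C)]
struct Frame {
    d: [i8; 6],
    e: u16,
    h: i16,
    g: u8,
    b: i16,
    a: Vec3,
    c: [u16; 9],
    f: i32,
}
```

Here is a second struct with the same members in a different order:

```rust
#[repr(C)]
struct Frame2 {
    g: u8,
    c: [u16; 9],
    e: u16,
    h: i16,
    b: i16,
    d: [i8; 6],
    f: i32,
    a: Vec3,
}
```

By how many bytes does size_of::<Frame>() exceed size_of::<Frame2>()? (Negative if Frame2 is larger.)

Vec3: 0..8  start_time  (8B, 8-aligned); 8..12  pid  (4B, 4-aligned); 12..16  -- padding (4B); 16..24  rss  (8B, 8-aligned); 24..28  uid  (4B, 4-aligned); 28..30  lock  (2B, 2-aligned); 30..32  -- tail padding (2B); sizeof = 32, alignof = 8
0..6  d  (6B, 1-aligned)
6..8  e  (2B, 2-aligned)
8..10  h  (2B, 2-aligned)
10..11  g  (1B, 1-aligned)
11..12  -- padding (1B)
12..14  b  (2B, 2-aligned)
14..16  -- padding (2B)
16..48  a  (32B, 8-aligned)
48..66  c  (18B, 2-aligned)
66..68  -- padding (2B)
68..72  f  (4B, 4-aligned)
sizeof = 72, alignof = 8
— Frame2 —
0..1  g  (1B, 1-aligned)
1..2  -- padding (1B)
2..20  c  (18B, 2-aligned)
20..22  e  (2B, 2-aligned)
22..24  h  (2B, 2-aligned)
24..26  b  (2B, 2-aligned)
26..32  d  (6B, 1-aligned)
32..36  f  (4B, 4-aligned)
36..40  -- padding (4B)
40..72  a  (32B, 8-aligned)
sizeof = 72, alignof = 8
72 − 72 = 0

0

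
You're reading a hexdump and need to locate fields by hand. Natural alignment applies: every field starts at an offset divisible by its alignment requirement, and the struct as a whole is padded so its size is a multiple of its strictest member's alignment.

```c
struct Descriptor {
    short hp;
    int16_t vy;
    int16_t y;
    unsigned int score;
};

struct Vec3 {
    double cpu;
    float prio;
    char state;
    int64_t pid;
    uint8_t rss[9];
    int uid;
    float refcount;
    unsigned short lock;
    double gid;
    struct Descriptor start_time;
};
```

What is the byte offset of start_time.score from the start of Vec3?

64

Descriptor: 0..2  hp  (2B, 2-aligned); 2..4  vy  (2B, 2-aligned); 4..6  y  (2B, 2-aligned); 6..8  -- padding (2B); 8..12  score  (4B, 4-aligned); sizeof = 12, alignof = 4
0..8  cpu  (8B, 8-aligned)
8..12  prio  (4B, 4-aligned)
12..13  state  (1B, 1-aligned)
13..16  -- padding (3B)
16..24  pid  (8B, 8-aligned)
24..33  rss  (9B, 1-aligned)
33..36  -- padding (3B)
36..40  uid  (4B, 4-aligned)
40..44  refcount  (4B, 4-aligned)
44..46  lock  (2B, 2-aligned)
46..48  -- padding (2B)
48..56  gid  (8B, 8-aligned)
56..68  start_time  (12B, 4-aligned)
within Descriptor: score at 8
56 + 8 = 64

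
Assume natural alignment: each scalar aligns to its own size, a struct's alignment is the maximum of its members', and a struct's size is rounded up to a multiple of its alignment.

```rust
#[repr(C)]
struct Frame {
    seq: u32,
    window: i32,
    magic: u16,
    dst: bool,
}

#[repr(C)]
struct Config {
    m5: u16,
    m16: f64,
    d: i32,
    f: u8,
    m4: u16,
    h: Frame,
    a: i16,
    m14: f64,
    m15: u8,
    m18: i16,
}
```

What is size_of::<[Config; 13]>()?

Frame: @0: seq [4B, align 4] → 4; @4: window [4B, align 4] → 8; @8: magic [2B, align 2] → 10; @10: dst [1B, align 1] → 11; +1 tail pad (align 4); size 12, align 4
@0: m5 [2B, align 2] → 2
+6 pad (align 8)
@8: m16 [8B, align 8] → 16
@16: d [4B, align 4] → 20
@20: f [1B, align 1] → 21
+1 pad (align 2)
@22: m4 [2B, align 2] → 24
@24: h [12B, align 4] → 36
@36: a [2B, align 2] → 38
+2 pad (align 8)
@40: m14 [8B, align 8] → 48
@48: m15 [1B, align 1] → 49
+1 pad (align 2)
@50: m18 [2B, align 2] → 52
+4 tail pad (align 8)
size 56, align 8
array of 13: 13 × 56 = 728

728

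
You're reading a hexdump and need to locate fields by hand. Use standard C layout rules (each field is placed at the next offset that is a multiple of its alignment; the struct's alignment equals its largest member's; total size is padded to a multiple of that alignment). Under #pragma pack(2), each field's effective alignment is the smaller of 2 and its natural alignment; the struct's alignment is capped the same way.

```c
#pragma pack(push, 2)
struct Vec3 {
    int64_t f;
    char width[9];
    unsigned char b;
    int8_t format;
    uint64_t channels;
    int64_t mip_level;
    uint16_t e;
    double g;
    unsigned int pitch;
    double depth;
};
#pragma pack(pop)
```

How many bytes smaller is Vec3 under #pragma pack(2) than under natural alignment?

natural layout:
  0..8  f  (8B, 8-aligned)
  8..17  width  (9B, 1-aligned)
  17..18  b  (1B, 1-aligned)
  18..19  format  (1B, 1-aligned)
  19..24  -- padding (5B)
  24..32  channels  (8B, 8-aligned)
  32..40  mip_level  (8B, 8-aligned)
  40..42  e  (2B, 2-aligned)
  42..48  -- padding (6B)
  48..56  g  (8B, 8-aligned)
  56..60  pitch  (4B, 4-aligned)
  60..64  -- padding (4B)
  64..72  depth  (8B, 8-aligned)
  sizeof = 72, alignof = 8
packed(2) layout:
  0..8  f  (8B, 2-aligned)
  8..17  width  (9B, 1-aligned)
  17..18  b  (1B, 1-aligned)
  18..19  format  (1B, 1-aligned)
  19..20  -- padding (1B)
  20..28  channels  (8B, 2-aligned)
  28..36  mip_level  (8B, 2-aligned)
  36..38  e  (2B, 2-aligned)
  38..46  g  (8B, 2-aligned)
  46..50  pitch  (4B, 2-aligned)
  50..58  depth  (8B, 2-aligned)
  sizeof = 58, alignof = 2
72 − 58 = 14

14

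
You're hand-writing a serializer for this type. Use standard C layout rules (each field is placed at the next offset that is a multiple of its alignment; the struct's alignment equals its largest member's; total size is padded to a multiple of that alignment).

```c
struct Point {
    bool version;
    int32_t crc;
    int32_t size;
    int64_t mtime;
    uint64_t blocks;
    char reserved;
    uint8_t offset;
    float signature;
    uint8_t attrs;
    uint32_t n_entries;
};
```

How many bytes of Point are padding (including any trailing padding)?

12

0..1  version  (1B, 1-aligned)
1..4  -- padding (3B)
4..8  crc  (4B, 4-aligned)
8..12  size  (4B, 4-aligned)
12..16  -- padding (4B)
16..24  mtime  (8B, 8-aligned)
24..32  blocks  (8B, 8-aligned)
32..33  reserved  (1B, 1-aligned)
33..34  offset  (1B, 1-aligned)
34..36  -- padding (2B)
36..40  signature  (4B, 4-aligned)
40..41  attrs  (1B, 1-aligned)
41..44  -- padding (3B)
44..48  n_entries  (4B, 4-aligned)
sizeof = 48, alignof = 8
data bytes 36, size 48 → padding 12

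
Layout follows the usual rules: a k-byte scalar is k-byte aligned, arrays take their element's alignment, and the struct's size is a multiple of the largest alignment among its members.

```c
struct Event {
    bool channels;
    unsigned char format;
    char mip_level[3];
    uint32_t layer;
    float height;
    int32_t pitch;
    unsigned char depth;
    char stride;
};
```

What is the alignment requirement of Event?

member alignments: channels=1, format=1, mip_level=1, layer=4, height=4, pitch=4, depth=1, stride=1
max = 4

4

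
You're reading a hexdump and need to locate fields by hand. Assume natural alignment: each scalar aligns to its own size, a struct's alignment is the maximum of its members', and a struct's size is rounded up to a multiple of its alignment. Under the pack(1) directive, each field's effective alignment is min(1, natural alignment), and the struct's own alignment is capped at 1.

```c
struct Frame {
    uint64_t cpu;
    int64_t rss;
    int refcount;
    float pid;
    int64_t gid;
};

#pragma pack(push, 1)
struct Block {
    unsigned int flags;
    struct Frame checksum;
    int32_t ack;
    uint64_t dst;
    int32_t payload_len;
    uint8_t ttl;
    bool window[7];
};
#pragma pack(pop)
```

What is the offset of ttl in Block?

Frame: 0..8  cpu  (8B, 8-aligned); 8..16  rss  (8B, 8-aligned); 16..20  refcount  (4B, 4-aligned); 20..24  pid  (4B, 4-aligned); 24..32  gid  (8B, 8-aligned); sizeof = 32, alignof = 8
0..4  flags  (4B, 1-aligned)
4..36  checksum  (32B, 1-aligned)
36..40  ack  (4B, 1-aligned)
40..48  dst  (8B, 1-aligned)
48..52  payload_len  (4B, 1-aligned)
52..53  ttl  (1B, 1-aligned)

52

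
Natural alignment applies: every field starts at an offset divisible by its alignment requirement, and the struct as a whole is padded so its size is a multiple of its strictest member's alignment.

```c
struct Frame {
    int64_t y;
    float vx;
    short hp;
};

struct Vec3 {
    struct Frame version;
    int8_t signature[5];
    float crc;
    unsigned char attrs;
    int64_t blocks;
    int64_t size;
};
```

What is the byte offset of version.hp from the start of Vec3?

12

Frame: y at 0 (size 8, align 8) → ends 8; vx at 8 (size 4, align 4) → ends 12; hp at 12 (size 2, align 2) → ends 14; tail pad 2 to reach multiple of 8; total 16 bytes, alignment 8
version at 0 (size 16, align 8) → ends 16
within Frame: hp at 12
0 + 12 = 12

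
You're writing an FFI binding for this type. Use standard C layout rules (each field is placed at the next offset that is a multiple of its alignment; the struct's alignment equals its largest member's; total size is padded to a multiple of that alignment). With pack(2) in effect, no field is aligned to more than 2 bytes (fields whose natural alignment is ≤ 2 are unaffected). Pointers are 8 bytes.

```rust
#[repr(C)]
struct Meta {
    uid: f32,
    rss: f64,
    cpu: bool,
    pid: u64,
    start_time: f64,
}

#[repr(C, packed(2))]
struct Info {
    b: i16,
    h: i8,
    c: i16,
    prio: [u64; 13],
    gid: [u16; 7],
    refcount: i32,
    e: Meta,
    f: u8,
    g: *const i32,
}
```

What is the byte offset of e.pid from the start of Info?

152

Meta: @0: uid [4B, align 4] → 4; +4 pad (align 8); @8: rss [8B, align 8] → 16; @16: cpu [1B, align 1] → 17; +7 pad (align 8); @24: pid [8B, align 8] → 32; @32: start_time [8B, align 8] → 40; size 40, align 8
@0: b [2B, align 2] → 2
@2: h [1B, align 1] → 3
+1 pad (align 2)
@4: c [2B, align 2] → 6
@6: prio [104B, align 2] → 110
@110: gid [14B, align 2] → 124
@124: refcount [4B, align 2] → 128
@128: e [40B, align 2] → 168
within Meta: pid at 24
128 + 24 = 152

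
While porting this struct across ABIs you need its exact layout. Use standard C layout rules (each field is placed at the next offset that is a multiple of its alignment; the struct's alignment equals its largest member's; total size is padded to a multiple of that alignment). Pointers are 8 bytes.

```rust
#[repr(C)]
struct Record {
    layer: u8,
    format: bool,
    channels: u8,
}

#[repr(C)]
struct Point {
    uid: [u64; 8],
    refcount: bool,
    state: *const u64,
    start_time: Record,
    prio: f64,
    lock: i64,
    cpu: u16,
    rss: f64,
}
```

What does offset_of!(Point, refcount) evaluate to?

Record: 0..1  layer  (1B, 1-aligned); 1..2  format  (1B, 1-aligned); 2..3  channels  (1B, 1-aligned); sizeof = 3, alignof = 1
0..64  uid  (64B, 8-aligned)
64..65  refcount  (1B, 1-aligned)

64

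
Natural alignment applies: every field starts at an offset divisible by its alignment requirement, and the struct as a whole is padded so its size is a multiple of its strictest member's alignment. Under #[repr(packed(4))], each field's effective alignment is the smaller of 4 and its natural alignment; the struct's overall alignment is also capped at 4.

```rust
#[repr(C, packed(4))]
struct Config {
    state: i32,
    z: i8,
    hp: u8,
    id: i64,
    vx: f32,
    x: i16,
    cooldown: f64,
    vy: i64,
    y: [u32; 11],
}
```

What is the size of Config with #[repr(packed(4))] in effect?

84

0..4  state  (4B, 4-aligned)
4..5  z  (1B, 1-aligned)
5..6  hp  (1B, 1-aligned)
6..8  -- padding (2B)
8..16  id  (8B, 4-aligned)
16..20  vx  (4B, 4-aligned)
20..22  x  (2B, 2-aligned)
22..24  -- padding (2B)
24..32  cooldown  (8B, 4-aligned)
32..40  vy  (8B, 4-aligned)
40..84  y  (44B, 4-aligned)
sizeof = 84, alignof = 4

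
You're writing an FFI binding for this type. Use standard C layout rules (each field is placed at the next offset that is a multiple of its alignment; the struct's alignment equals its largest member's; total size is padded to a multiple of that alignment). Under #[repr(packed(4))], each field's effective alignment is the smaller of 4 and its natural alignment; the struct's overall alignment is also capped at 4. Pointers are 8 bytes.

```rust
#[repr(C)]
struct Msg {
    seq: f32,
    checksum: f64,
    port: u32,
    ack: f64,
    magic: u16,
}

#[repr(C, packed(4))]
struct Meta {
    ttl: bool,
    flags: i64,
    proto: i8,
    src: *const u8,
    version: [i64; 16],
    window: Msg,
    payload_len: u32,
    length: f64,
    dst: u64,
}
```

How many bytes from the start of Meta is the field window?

Msg: seq at 0 (size 4, align 4) → ends 4; pad 4 to align 8 for checksum; checksum at 8 (size 8, align 8) → ends 16; port at 16 (size 4, align 4) → ends 20; pad 4 to align 8 for ack; ack at 24 (size 8, align 8) → ends 32; magic at 32 (size 2, align 2) → ends 34; tail pad 6 to reach multiple of 8; total 40 bytes, alignment 8
ttl at 0 (size 1, align 1) → ends 1
pad 3 to align 4 for flags
flags at 4 (size 8, align 4) → ends 12
proto at 12 (size 1, align 1) → ends 13
pad 3 to align 4 for src
src at 16 (size 8, align 4) → ends 24
version at 24 (size 128, align 4) → ends 152
window at 152 (size 40, align 4) → ends 192

152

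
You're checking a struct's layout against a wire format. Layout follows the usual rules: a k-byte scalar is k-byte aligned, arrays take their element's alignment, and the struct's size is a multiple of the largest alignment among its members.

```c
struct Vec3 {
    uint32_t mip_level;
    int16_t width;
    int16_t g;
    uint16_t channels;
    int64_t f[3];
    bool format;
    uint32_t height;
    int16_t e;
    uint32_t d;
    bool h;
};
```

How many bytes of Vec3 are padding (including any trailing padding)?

18

@0: mip_level [4B, align 4] → 4
@4: width [2B, align 2] → 6
@6: g [2B, align 2] → 8
@8: channels [2B, align 2] → 10
+6 pad (align 8)
@16: f [24B, align 8] → 40
@40: format [1B, align 1] → 41
+3 pad (align 4)
@44: height [4B, align 4] → 48
@48: e [2B, align 2] → 50
+2 pad (align 4)
@52: d [4B, align 4] → 56
@56: h [1B, align 1] → 57
+7 tail pad (align 8)
size 64, align 8
data bytes 46, size 64 → padding 18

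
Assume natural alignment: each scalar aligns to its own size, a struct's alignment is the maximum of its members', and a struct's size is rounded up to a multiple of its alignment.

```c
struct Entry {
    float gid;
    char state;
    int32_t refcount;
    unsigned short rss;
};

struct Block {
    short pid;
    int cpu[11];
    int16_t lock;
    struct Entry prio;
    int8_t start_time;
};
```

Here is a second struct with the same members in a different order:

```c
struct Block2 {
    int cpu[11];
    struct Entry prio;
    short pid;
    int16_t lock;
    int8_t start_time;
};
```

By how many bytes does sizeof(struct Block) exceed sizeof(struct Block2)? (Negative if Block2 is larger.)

Entry: gid at 0 (size 4, align 4) → ends 4; state at 4 (size 1, align 1) → ends 5; pad 3 to align 4 for refcount; refcount at 8 (size 4, align 4) → ends 12; rss at 12 (size 2, align 2) → ends 14; tail pad 2 to reach multiple of 4; total 16 bytes, alignment 4
pid at 0 (size 2, align 2) → ends 2
pad 2 to align 4 for cpu
cpu at 4 (size 44, align 4) → ends 48
lock at 48 (size 2, align 2) → ends 50
pad 2 to align 4 for prio
prio at 52 (size 16, align 4) → ends 68
start_time at 68 (size 1, align 1) → ends 69
tail pad 3 to reach multiple of 4
total 72 bytes, alignment 4
— Block2 —
cpu at 0 (size 44, align 4) → ends 44
prio at 44 (size 16, align 4) → ends 60
pid at 60 (size 2, align 2) → ends 62
lock at 62 (size 2, align 2) → ends 64
start_time at 64 (size 1, align 1) → ends 65
tail pad 3 to reach multiple of 4
total 68 bytes, alignment 4
72 − 68 = 4

4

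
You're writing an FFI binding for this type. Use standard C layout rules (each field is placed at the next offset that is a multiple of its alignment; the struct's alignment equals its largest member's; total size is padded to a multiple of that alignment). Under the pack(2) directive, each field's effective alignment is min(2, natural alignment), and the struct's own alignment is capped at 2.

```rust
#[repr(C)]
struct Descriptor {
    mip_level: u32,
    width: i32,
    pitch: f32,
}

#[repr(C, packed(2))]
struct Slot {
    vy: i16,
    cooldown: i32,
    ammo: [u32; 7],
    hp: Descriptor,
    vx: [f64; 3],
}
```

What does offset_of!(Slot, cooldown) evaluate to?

2

Descriptor: @0: mip_level [4B, align 4] → 4; @4: width [4B, align 4] → 8; @8: pitch [4B, align 4] → 12; size 12, align 4
@0: vy [2B, align 2] → 2
@2: cooldown [4B, align 2] → 6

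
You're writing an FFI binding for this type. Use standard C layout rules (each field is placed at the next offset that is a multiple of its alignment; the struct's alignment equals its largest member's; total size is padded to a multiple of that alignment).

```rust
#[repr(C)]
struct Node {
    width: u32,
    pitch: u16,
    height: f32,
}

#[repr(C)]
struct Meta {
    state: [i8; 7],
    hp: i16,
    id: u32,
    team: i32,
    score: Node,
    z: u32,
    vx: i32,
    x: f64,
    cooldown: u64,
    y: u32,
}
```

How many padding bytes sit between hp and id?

2

Node: width at 0 (size 4, align 4) → ends 4; pitch at 4 (size 2, align 2) → ends 6; pad 2 to align 4 for height; height at 8 (size 4, align 4) → ends 12; total 12 bytes, alignment 4
state at 0 (size 7, align 1) → ends 7
pad 1 to align 2 for hp
hp at 8 (size 2, align 2) → ends 10
pad 2 to align 4 for id
id at 12 (size 4, align 4) → ends 16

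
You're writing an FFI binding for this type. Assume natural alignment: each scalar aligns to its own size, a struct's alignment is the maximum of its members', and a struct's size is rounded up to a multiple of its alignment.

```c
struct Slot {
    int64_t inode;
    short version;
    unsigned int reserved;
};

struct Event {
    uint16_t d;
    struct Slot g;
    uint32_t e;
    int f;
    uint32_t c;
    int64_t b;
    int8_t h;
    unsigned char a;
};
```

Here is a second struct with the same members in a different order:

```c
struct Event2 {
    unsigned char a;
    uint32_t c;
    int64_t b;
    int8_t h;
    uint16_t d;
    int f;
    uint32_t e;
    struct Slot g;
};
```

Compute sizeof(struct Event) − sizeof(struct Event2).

8

Slot: 0..8  inode  (8B, 8-aligned); 8..10  version  (2B, 2-aligned); 10..12  -- padding (2B); 12..16  reserved  (4B, 4-aligned); sizeof = 16, alignof = 8
0..2  d  (2B, 2-aligned)
2..8  -- padding (6B)
8..24  g  (16B, 8-aligned)
24..28  e  (4B, 4-aligned)
28..32  f  (4B, 4-aligned)
32..36  c  (4B, 4-aligned)
36..40  -- padding (4B)
40..48  b  (8B, 8-aligned)
48..49  h  (1B, 1-aligned)
49..50  a  (1B, 1-aligned)
50..56  -- tail padding (6B)
sizeof = 56, alignof = 8
— Event2 —
0..1  a  (1B, 1-aligned)
1..4  -- padding (3B)
4..8  c  (4B, 4-aligned)
8..16  b  (8B, 8-aligned)
16..17  h  (1B, 1-aligned)
17..18  -- padding (1B)
18..20  d  (2B, 2-aligned)
20..24  f  (4B, 4-aligned)
24..28  e  (4B, 4-aligned)
28..32  -- padding (4B)
32..48  g  (16B, 8-aligned)
sizeof = 48, alignof = 8
56 − 48 = 8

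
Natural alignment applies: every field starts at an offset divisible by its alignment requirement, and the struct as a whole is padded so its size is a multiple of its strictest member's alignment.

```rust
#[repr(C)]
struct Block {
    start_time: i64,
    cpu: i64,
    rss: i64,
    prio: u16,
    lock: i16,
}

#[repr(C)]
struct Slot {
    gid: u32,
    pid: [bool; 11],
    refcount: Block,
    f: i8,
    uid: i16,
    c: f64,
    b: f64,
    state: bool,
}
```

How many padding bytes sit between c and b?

0

Block: 0..8  start_time  (8B, 8-aligned); 8..16  cpu  (8B, 8-aligned); 16..24  rss  (8B, 8-aligned); 24..26  prio  (2B, 2-aligned); 26..28  lock  (2B, 2-aligned); 28..32  -- tail padding (4B); sizeof = 32, alignof = 8
0..4  gid  (4B, 4-aligned)
4..15  pid  (11B, 1-aligned)
15..16  -- padding (1B)
16..48  refcount  (32B, 8-aligned)
48..49  f  (1B, 1-aligned)
49..50  -- padding (1B)
50..52  uid  (2B, 2-aligned)
52..56  -- padding (4B)
56..64  c  (8B, 8-aligned)
64..72  b  (8B, 8-aligned)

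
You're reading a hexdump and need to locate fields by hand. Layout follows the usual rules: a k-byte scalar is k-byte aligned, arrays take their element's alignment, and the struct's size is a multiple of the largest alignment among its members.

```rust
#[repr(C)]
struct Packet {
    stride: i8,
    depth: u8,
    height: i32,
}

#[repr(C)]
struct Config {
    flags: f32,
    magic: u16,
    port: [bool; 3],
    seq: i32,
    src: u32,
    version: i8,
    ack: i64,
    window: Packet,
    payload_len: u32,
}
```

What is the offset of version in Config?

20

Packet: stride at 0 (size 1, align 1) → ends 1; depth at 1 (size 1, align 1) → ends 2; pad 2 to align 4 for height; height at 4 (size 4, align 4) → ends 8; total 8 bytes, alignment 4
flags at 0 (size 4, align 4) → ends 4
magic at 4 (size 2, align 2) → ends 6
port at 6 (size 3, align 1) → ends 9
pad 3 to align 4 for seq
seq at 12 (size 4, align 4) → ends 16
src at 16 (size 4, align 4) → ends 20
version at 20 (size 1, align 1) → ends 21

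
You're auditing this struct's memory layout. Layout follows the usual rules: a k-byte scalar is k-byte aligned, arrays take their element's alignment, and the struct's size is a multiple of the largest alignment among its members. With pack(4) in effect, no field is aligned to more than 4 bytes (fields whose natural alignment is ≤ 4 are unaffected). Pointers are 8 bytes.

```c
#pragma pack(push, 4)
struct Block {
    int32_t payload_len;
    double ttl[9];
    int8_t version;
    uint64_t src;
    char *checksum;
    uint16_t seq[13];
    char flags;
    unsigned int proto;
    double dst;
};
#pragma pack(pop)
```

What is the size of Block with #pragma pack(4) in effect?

@0: payload_len [4B, align 4] → 4
@4: ttl [72B, align 4] → 76
@76: version [1B, align 1] → 77
+3 pad (align 4)
@80: src [8B, align 4] → 88
@88: checksum [8B, align 4] → 96
@96: seq [26B, align 2] → 122
@122: flags [1B, align 1] → 123
+1 pad (align 4)
@124: proto [4B, align 4] → 128
@128: dst [8B, align 4] → 136
size 136, align 4

136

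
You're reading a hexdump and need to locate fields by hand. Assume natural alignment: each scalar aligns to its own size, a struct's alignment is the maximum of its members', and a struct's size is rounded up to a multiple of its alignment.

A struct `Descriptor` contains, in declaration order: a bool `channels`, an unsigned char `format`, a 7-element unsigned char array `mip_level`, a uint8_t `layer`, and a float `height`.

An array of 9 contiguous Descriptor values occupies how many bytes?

@0: channels [1B, align 1] → 1
@1: format [1B, align 1] → 2
@2: mip_level [7B, align 1] → 9
@9: layer [1B, align 1] → 10
+2 pad (align 4)
@12: height [4B, align 4] → 16
size 16, align 4
array of 9: 9 × 16 = 144

144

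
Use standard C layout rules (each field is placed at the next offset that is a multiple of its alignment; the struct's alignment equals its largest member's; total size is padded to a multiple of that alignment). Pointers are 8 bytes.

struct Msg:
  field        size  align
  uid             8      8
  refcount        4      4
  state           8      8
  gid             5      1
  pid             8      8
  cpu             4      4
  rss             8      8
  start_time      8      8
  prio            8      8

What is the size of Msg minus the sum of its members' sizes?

0..8  uid  (8B, 8-aligned)
8..12  refcount  (4B, 4-aligned)
12..16  -- padding (4B)
16..24  state  (8B, 8-aligned)
24..29  gid  (5B, 1-aligned)
29..32  -- padding (3B)
32..40  pid  (8B, 8-aligned)
40..44  cpu  (4B, 4-aligned)
44..48  -- padding (4B)
48..56  rss  (8B, 8-aligned)
56..64  start_time  (8B, 8-aligned)
64..72  prio  (8B, 8-aligned)
sizeof = 72, alignof = 8
data bytes 61, size 72 → padding 11

11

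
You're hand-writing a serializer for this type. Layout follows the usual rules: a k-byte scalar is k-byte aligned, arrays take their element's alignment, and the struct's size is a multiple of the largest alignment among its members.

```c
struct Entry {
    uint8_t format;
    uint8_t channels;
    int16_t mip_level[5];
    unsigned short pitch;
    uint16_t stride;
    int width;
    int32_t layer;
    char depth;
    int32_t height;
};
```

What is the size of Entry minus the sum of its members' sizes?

3

0..1  format  (1B, 1-aligned)
1..2  channels  (1B, 1-aligned)
2..12  mip_level  (10B, 2-aligned)
12..14  pitch  (2B, 2-aligned)
14..16  stride  (2B, 2-aligned)
16..20  width  (4B, 4-aligned)
20..24  layer  (4B, 4-aligned)
24..25  depth  (1B, 1-aligned)
25..28  -- padding (3B)
28..32  height  (4B, 4-aligned)
sizeof = 32, alignof = 4
data bytes 29, size 32 → padding 3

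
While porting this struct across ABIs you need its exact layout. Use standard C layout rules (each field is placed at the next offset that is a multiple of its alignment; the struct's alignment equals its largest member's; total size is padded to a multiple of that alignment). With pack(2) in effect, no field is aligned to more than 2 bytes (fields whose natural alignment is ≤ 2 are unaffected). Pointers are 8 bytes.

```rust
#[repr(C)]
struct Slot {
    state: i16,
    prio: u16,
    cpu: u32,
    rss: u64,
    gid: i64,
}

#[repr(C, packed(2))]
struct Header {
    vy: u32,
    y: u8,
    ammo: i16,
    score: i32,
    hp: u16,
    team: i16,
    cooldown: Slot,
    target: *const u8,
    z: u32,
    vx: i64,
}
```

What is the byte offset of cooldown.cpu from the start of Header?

Slot: 0..2  state  (2B, 2-aligned); 2..4  prio  (2B, 2-aligned); 4..8  cpu  (4B, 4-aligned); 8..16  rss  (8B, 8-aligned); 16..24  gid  (8B, 8-aligned); sizeof = 24, alignof = 8
0..4  vy  (4B, 2-aligned)
4..5  y  (1B, 1-aligned)
5..6  -- padding (1B)
6..8  ammo  (2B, 2-aligned)
8..12  score  (4B, 2-aligned)
12..14  hp  (2B, 2-aligned)
14..16  team  (2B, 2-aligned)
16..40  cooldown  (24B, 2-aligned)
within Slot: cpu at 4
16 + 4 = 20

20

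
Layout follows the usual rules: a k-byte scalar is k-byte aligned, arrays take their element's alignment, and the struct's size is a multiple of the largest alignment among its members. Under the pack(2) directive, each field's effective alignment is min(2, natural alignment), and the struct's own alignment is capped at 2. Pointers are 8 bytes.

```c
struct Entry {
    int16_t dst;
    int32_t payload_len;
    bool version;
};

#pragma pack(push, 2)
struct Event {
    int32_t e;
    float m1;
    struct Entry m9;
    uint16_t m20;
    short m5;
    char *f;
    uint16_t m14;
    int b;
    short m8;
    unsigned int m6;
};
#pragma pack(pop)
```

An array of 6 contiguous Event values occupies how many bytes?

Entry: dst at 0 (size 2, align 2) → ends 2; pad 2 to align 4 for payload_len; payload_len at 4 (size 4, align 4) → ends 8; version at 8 (size 1, align 1) → ends 9; tail pad 3 to reach multiple of 4; total 12 bytes, alignment 4
e at 0 (size 4, align 2) → ends 4
m1 at 4 (size 4, align 2) → ends 8
m9 at 8 (size 12, align 2) → ends 20
m20 at 20 (size 2, align 2) → ends 22
m5 at 22 (size 2, align 2) → ends 24
f at 24 (size 8, align 2) → ends 32
m14 at 32 (size 2, align 2) → ends 34
b at 34 (size 4, align 2) → ends 38
m8 at 38 (size 2, align 2) → ends 40
m6 at 40 (size 4, align 2) → ends 44
total 44 bytes, alignment 2
array of 6: 6 × 44 = 264

264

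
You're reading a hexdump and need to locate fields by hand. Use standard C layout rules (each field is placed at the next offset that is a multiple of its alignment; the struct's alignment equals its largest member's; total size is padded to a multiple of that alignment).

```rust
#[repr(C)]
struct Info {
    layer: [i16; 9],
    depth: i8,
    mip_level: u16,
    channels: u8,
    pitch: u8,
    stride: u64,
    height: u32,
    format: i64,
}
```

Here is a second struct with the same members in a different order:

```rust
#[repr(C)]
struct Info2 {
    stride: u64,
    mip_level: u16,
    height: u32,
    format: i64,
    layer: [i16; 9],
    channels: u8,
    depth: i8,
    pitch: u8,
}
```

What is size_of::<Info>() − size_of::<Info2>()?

0..18  layer  (18B, 2-aligned)
18..19  depth  (1B, 1-aligned)
19..20  -- padding (1B)
20..22  mip_level  (2B, 2-aligned)
22..23  channels  (1B, 1-aligned)
23..24  pitch  (1B, 1-aligned)
24..32  stride  (8B, 8-aligned)
32..36  height  (4B, 4-aligned)
36..40  -- padding (4B)
40..48  format  (8B, 8-aligned)
sizeof = 48, alignof = 8
— Info2 —
0..8  stride  (8B, 8-aligned)
8..10  mip_level  (2B, 2-aligned)
10..12  -- padding (2B)
12..16  height  (4B, 4-aligned)
16..24  format  (8B, 8-aligned)
24..42  layer  (18B, 2-aligned)
42..43  channels  (1B, 1-aligned)
43..44  depth  (1B, 1-aligned)
44..45  pitch  (1B, 1-aligned)
45..48  -- tail padding (3B)
sizeof = 48, alignof = 8
48 − 48 = 0

0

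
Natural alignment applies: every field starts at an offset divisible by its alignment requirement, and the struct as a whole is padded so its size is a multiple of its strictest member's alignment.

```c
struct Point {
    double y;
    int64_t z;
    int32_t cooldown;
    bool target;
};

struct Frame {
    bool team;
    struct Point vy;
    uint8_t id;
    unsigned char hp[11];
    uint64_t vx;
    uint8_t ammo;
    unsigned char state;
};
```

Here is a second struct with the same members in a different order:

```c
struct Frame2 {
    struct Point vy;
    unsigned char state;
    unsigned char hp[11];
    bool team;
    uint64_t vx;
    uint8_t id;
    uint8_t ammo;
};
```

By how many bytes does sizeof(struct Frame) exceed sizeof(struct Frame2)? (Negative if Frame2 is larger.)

Point: @0: y [8B, align 8] → 8; @8: z [8B, align 8] → 16; @16: cooldown [4B, align 4] → 20; @20: target [1B, align 1] → 21; +3 tail pad (align 8); size 24, align 8
@0: team [1B, align 1] → 1
+7 pad (align 8)
@8: vy [24B, align 8] → 32
@32: id [1B, align 1] → 33
@33: hp [11B, align 1] → 44
+4 pad (align 8)
@48: vx [8B, align 8] → 56
@56: ammo [1B, align 1] → 57
@57: state [1B, align 1] → 58
+6 tail pad (align 8)
size 64, align 8
— Frame2 —
@0: vy [24B, align 8] → 24
@24: state [1B, align 1] → 25
@25: hp [11B, align 1] → 36
@36: team [1B, align 1] → 37
+3 pad (align 8)
@40: vx [8B, align 8] → 48
@48: id [1B, align 1] → 49
@49: ammo [1B, align 1] → 50
+6 tail pad (align 8)
size 56, align 8
64 − 56 = 8

8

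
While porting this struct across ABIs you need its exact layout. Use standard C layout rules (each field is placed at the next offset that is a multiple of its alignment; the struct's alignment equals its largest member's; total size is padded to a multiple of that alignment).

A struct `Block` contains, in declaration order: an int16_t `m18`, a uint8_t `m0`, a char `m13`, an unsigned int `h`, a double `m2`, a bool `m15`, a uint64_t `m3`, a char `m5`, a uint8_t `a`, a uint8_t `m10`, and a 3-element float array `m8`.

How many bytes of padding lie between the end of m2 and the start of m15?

0

0..2  m18  (2B, 2-aligned)
2..3  m0  (1B, 1-aligned)
3..4  m13  (1B, 1-aligned)
4..8  h  (4B, 4-aligned)
8..16  m2  (8B, 8-aligned)
16..17  m15  (1B, 1-aligned)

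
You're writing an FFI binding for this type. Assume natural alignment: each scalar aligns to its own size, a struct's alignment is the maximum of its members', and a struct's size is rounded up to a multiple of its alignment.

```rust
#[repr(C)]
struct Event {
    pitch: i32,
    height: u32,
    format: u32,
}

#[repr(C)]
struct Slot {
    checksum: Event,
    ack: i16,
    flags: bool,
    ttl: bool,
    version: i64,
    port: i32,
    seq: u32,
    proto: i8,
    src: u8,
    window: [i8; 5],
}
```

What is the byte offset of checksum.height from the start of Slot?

4

Event: 0..4  pitch  (4B, 4-aligned); 4..8  height  (4B, 4-aligned); 8..12  format  (4B, 4-aligned); sizeof = 12, alignof = 4
0..12  checksum  (12B, 4-aligned)
within Event: height at 4
0 + 4 = 4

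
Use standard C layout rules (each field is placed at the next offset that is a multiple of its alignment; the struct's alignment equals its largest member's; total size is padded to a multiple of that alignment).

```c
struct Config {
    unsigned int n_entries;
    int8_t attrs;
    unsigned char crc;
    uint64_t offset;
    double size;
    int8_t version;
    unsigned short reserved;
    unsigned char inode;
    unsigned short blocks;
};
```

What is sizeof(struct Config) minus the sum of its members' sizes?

n_entries at 0 (size 4, align 4) → ends 4
attrs at 4 (size 1, align 1) → ends 5
crc at 5 (size 1, align 1) → ends 6
pad 2 to align 8 for offset
offset at 8 (size 8, align 8) → ends 16
size at 16 (size 8, align 8) → ends 24
version at 24 (size 1, align 1) → ends 25
pad 1 to align 2 for reserved
reserved at 26 (size 2, align 2) → ends 28
inode at 28 (size 1, align 1) → ends 29
pad 1 to align 2 for blocks
blocks at 30 (size 2, align 2) → ends 32
total 32 bytes, alignment 8
data bytes 28, size 32 → padding 4

4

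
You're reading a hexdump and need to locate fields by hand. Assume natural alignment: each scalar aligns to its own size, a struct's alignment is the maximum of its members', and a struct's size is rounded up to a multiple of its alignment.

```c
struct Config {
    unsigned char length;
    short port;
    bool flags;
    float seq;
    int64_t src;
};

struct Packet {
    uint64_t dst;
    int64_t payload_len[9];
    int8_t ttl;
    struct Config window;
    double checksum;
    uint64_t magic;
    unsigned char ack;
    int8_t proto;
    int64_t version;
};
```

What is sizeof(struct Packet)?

144

Config: 0..1  length  (1B, 1-aligned); 1..2  -- padding (1B); 2..4  port  (2B, 2-aligned); 4..5  flags  (1B, 1-aligned); 5..8  -- padding (3B); 8..12  seq  (4B, 4-aligned); 12..16  -- padding (4B); 16..24  src  (8B, 8-aligned); sizeof = 24, alignof = 8
0..8  dst  (8B, 8-aligned)
8..80  payload_len  (72B, 8-aligned)
80..81  ttl  (1B, 1-aligned)
81..88  -- padding (7B)
88..112  window  (24B, 8-aligned)
112..120  checksum  (8B, 8-aligned)
120..128  magic  (8B, 8-aligned)
128..129  ack  (1B, 1-aligned)
129..130  proto  (1B, 1-aligned)
130..136  -- padding (6B)
136..144  version  (8B, 8-aligned)
sizeof = 144, alignof = 8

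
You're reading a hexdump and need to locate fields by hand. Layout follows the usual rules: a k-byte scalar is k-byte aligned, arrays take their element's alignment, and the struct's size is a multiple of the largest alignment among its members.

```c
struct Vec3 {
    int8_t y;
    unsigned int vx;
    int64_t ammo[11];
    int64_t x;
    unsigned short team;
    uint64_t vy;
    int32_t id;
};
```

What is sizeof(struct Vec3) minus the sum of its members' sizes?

0..1  y  (1B, 1-aligned)
1..4  -- padding (3B)
4..8  vx  (4B, 4-aligned)
8..96  ammo  (88B, 8-aligned)
96..104  x  (8B, 8-aligned)
104..106  team  (2B, 2-aligned)
106..112  -- padding (6B)
112..120  vy  (8B, 8-aligned)
120..124  id  (4B, 4-aligned)
124..128  -- tail padding (4B)
sizeof = 128, alignof = 8
data bytes 115, size 128 → padding 13

13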